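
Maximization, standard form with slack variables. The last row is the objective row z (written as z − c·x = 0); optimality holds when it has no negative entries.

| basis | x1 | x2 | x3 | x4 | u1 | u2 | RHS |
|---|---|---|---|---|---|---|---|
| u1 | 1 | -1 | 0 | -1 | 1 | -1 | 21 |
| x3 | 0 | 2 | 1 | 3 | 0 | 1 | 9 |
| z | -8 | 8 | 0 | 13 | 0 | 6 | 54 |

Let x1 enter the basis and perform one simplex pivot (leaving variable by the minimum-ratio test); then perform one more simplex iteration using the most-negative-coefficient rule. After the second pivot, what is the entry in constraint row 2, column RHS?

9

Ratio test on column x1 — row 1: 21/1 = 21; row 2: entry 0 ≤ 0. Minimum is 21 at row 1 (u1 leaves); pivot element 1.
Divide row 1 by 1; eliminate column x1 from the other rows.
Second iteration: most negative z-row entry is -2 in column u2, so u2 enters.
Ratio test on column u2 — row 1: entry -1 ≤ 0; row 2: 9/1 = 9. Minimum is 9 at row 2 (x3 leaves); pivot element 1.
Divide row 2 by 1; eliminate column u2 from the other rows.
After both pivots, the entry at constraint row 2, column RHS is 9.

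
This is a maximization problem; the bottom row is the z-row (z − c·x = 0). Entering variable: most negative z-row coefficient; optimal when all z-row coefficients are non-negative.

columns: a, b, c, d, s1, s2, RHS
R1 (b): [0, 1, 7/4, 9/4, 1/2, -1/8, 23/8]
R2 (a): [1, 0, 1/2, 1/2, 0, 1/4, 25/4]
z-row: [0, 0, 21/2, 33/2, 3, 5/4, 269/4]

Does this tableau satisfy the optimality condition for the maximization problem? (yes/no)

Every z-row coefficient is ≥ 0, so the tableau is optimal.

yes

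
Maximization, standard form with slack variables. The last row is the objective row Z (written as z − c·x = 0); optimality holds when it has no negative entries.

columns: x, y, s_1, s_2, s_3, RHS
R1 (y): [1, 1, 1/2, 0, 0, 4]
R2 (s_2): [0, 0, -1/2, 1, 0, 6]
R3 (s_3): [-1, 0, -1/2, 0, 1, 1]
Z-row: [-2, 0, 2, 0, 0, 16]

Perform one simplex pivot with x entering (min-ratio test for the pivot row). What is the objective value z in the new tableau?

Ratio test on column x — row 1: 4/1 = 4; row 2: entry 0 ≤ 0; row 3: entry -1 ≤ 0. Minimum is 4 at row 1 (y leaves); pivot element 1.
Pivot on row 1; the Z-row RHS becomes 16 − (-2)·4 = 24.

24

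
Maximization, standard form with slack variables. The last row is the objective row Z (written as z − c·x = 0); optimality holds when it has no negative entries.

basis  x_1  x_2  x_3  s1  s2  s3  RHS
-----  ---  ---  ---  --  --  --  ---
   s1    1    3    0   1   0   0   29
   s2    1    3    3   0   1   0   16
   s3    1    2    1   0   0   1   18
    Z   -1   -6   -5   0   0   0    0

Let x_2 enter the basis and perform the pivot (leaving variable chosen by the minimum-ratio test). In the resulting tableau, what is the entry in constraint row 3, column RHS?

22/3

Ratio test on column x_2 — row 1: 29/3 = 29/3; row 2: 16/3 = 16/3; row 3: 18/2 = 9. Minimum is 16/3 at row 2 (s2 leaves); pivot element 3.
Divide row 2 by 3; eliminate column x_2 from the other rows.
Row 3 update in column RHS: 18 − 2·(16/3) = 22/3.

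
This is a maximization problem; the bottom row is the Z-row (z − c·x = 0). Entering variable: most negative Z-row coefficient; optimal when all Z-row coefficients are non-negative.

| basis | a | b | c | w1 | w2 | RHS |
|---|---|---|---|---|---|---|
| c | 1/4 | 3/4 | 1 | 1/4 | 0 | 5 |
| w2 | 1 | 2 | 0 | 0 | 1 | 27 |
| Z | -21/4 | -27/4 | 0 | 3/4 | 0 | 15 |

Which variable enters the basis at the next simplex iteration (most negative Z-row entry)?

Negative Z-row entries: a: -21/4, b: -27/4.
The most negative is -27/4 in column b, so b enters.

b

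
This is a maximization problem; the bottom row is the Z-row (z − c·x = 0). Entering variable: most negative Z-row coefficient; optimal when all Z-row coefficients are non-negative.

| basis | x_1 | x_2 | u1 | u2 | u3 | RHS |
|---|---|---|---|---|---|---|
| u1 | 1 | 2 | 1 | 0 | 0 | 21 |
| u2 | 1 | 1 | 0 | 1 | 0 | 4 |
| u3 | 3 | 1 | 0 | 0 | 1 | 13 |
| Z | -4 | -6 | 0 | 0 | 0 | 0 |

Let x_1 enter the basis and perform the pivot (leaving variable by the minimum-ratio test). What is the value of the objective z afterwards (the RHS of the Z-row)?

Ratio test on column x_1 — row 1: 21/1 = 21; row 2: 4/1 = 4; row 3: 13/3 = 13/3. Minimum is 4 at row 2 (u2 leaves); pivot element 1.
Pivot on row 2; the Z-row RHS becomes 0 − (-4)·4 = 16.

16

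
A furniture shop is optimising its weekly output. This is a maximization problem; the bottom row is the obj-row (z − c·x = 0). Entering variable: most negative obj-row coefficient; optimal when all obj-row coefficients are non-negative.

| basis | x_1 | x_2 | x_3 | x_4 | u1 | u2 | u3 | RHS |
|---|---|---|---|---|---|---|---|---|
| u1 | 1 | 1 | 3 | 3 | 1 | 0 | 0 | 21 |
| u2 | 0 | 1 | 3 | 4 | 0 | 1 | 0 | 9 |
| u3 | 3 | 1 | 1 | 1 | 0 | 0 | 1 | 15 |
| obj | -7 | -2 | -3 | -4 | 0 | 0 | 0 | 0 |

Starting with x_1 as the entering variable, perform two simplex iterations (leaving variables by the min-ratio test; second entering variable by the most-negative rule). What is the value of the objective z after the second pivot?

155/4

Ratio test on column x_1 — row 1: 21/1 = 21; row 2: entry 0 ≤ 0; row 3: 15/3 = 5. Minimum is 5 at row 3 (u3 leaves); pivot element 3.
Pivot on row 3; the obj-row RHS becomes 0 − (-7)·5 = 35.
Next entering variable (most negative obj-row entry -5/3): x_4.
Ratio test on column x_4 — row 1: 16/(8/3) = 6; row 2: 9/4 = 9/4; row 3: 5/(1/3) = 15. Minimum is 9/4 at row 2 (u2 leaves); pivot element 4.
After the second pivot the obj-row RHS is 35 − (-5/3)·(9/4) = 155/4.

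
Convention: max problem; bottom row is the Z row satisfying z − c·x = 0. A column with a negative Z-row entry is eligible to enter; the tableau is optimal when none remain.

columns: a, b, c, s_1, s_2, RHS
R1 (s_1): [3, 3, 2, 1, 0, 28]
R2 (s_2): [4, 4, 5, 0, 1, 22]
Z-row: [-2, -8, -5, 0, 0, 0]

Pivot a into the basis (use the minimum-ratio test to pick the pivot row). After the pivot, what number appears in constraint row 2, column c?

5/4

Ratio test on column a — row 1: 28/3 = 28/3; row 2: 22/4 = 11/2. Minimum is 11/2 at row 2 (s_2 leaves); pivot element 4.
Divide row 2 by 4; eliminate column a from the other rows.
In the new row 2, the c entry is the old entry divided by the pivot: 5/4 = 5/4.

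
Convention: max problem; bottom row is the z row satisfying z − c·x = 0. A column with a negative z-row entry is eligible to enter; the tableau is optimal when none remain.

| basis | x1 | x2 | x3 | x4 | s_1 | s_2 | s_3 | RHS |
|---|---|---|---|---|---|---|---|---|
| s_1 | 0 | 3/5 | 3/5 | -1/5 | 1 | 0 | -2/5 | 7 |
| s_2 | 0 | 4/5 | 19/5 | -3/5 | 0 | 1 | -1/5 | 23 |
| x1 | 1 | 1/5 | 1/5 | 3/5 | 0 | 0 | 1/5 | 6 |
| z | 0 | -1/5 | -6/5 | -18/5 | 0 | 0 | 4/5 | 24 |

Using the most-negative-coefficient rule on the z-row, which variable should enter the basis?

Negative z-row entries: x2: -1/5, x3: -6/5, x4: -18/5.
The most negative is -18/5 in column x4, so x4 enters.

x4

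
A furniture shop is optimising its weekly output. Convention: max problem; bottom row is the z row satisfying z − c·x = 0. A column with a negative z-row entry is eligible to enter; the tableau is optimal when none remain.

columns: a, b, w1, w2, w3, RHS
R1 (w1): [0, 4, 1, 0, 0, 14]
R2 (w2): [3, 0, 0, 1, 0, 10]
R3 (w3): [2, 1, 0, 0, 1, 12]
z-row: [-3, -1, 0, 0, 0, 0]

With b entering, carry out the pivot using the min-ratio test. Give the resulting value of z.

Ratio test on column b — row 1: 14/4 = 7/2; row 2: entry 0 ≤ 0; row 3: 12/1 = 12. Minimum is 7/2 at row 1 (w1 leaves); pivot element 4.
Pivot on row 1; the z-row RHS becomes 0 − (-1)·(7/2) = 7/2.

7/2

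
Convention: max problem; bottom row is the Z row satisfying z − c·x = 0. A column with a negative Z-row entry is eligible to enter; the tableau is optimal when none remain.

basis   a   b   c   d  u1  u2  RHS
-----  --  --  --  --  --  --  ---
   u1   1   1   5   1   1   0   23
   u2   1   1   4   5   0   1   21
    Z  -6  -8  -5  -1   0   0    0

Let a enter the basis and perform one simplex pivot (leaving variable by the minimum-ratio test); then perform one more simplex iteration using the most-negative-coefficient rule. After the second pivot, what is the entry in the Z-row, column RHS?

Ratio test on column a — row 1: 23/1 = 23; row 2: 21/1 = 21. Minimum is 21 at row 2 (u2 leaves); pivot element 1.
Divide row 2 by 1; eliminate column a from the other rows.
Second iteration: most negative Z-row entry is -2 in column b, so b enters.
Ratio test on column b — row 1: entry 0 ≤ 0; row 2: 21/1 = 21. Minimum is 21 at row 2 (a leaves); pivot element 1.
Divide row 2 by 1; eliminate column b from the other rows.
After both pivots, the entry at the Z-row, column RHS is 168.

168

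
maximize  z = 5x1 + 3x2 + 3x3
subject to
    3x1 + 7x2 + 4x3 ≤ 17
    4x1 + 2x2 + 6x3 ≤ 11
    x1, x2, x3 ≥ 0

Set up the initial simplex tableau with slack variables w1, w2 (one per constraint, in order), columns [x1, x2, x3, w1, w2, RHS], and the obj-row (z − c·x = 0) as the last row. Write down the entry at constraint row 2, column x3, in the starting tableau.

Constraint 2 has coefficient 6 on x3.

6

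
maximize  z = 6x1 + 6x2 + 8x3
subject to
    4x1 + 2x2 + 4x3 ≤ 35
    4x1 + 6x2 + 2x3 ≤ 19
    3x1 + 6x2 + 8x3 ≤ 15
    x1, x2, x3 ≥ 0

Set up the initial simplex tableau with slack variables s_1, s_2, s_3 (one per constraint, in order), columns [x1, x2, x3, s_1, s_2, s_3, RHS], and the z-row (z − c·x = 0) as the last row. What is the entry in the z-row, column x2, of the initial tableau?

The z-row carries the negated objective coefficients: the x2 entry is -6.

-6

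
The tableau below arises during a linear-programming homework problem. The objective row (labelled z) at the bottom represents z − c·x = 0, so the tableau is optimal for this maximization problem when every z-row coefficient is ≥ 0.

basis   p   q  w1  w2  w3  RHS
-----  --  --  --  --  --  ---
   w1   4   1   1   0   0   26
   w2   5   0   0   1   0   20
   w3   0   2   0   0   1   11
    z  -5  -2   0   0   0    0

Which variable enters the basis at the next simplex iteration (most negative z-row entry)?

Negative z-row entries: p: -5, q: -2.
The most negative is -5 in column p, so p enters.

p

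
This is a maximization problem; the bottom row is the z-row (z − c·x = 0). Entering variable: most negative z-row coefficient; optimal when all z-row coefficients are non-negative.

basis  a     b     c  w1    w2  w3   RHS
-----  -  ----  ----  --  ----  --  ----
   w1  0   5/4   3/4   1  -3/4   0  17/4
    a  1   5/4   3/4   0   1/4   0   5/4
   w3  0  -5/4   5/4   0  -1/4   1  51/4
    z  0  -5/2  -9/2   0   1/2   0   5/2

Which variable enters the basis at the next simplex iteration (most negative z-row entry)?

Negative z-row entries: b: -5/2, c: -9/2.
The most negative is -9/2 in column c, so c enters.

c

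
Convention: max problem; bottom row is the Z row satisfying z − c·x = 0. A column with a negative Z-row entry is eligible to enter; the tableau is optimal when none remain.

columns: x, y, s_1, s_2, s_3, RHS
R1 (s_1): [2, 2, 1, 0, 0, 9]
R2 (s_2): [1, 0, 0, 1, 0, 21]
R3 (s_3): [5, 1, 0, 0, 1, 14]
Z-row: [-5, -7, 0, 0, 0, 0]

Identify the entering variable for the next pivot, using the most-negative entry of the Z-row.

Negative Z-row entries: x: -5, y: -7.
The most negative is -7 in column y, so y enters.

y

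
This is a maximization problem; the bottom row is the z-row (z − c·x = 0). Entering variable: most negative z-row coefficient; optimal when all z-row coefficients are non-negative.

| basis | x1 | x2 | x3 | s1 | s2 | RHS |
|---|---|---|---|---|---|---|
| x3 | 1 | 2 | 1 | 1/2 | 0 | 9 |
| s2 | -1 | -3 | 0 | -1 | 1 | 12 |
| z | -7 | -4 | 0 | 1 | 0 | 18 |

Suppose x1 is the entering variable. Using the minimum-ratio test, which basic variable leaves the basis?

Column x1 entries and ratios — x3: 9/1 = 9; s2: -1 ≤ 0, skip.
Smallest ratio is 9 in the row of x3, so x3 leaves.

x3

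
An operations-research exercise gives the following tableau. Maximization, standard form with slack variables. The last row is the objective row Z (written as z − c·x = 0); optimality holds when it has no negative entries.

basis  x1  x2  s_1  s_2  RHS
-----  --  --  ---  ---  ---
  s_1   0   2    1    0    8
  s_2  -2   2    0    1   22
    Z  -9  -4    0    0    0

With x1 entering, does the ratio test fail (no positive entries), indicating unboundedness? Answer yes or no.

yes

Every constraint-row entry in column x1 is ≤ 0, so increasing x1 is unbounded.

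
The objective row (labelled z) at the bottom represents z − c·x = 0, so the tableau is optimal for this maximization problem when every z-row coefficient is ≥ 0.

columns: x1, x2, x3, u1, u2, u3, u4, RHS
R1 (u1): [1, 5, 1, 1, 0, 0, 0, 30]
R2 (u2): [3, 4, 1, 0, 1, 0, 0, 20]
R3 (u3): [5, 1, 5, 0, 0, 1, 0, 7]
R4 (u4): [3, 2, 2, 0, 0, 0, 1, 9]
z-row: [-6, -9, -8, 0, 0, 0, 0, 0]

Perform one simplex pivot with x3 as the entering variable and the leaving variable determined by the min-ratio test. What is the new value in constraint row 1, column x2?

24/5

Ratio test on column x3 — row 1: 30/1 = 30; row 2: 20/1 = 20; row 3: 7/5 = 7/5; row 4: 9/2 = 9/2. Minimum is 7/5 at row 3 (u3 leaves); pivot element 5.
Divide row 3 by 5; eliminate column x3 from the other rows.
Row 1 update in column x2: 5 − 1·(1/5) = 24/5.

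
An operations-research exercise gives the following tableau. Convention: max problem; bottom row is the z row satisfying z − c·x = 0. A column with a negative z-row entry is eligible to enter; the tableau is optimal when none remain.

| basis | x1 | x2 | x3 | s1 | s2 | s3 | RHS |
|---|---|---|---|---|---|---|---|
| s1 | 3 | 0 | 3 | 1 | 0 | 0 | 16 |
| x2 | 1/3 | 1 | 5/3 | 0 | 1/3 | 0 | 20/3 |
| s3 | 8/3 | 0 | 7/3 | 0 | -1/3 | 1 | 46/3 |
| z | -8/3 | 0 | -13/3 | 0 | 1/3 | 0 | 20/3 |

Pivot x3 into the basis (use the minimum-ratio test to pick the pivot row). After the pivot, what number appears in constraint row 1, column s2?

-3/5

Ratio test on column x3 — row 1: 16/3 = 16/3; row 2: (20/3)/(5/3) = 4; row 3: (46/3)/(7/3) = 46/7. Minimum is 4 at row 2 (x2 leaves); pivot element 5/3.
Divide row 2 by 5/3; eliminate column x3 from the other rows.
Row 1 update in column s2: 0 − 3·(1/5) = -3/5.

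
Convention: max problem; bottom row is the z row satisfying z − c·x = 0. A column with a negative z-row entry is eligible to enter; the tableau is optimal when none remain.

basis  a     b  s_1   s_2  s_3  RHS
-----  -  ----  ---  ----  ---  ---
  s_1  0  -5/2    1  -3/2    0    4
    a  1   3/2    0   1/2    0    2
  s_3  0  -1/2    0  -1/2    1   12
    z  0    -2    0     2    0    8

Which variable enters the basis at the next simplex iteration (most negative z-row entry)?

b

Negative z-row entries: b: -2.
The most negative is -2 in column b, so b enters.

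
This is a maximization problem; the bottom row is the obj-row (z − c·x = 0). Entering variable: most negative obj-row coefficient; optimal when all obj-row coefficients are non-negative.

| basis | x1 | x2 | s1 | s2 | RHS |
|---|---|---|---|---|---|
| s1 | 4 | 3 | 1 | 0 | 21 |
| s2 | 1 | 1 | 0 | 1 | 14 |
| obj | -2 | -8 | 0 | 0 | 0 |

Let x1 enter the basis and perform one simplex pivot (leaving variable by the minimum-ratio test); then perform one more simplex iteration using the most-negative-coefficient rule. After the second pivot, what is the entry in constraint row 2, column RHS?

7

Ratio test on column x1 — row 1: 21/4 = 21/4; row 2: 14/1 = 14. Minimum is 21/4 at row 1 (s1 leaves); pivot element 4.
Divide row 1 by 4; eliminate column x1 from the other rows.
Second iteration: most negative obj-row entry is -13/2 in column x2, so x2 enters.
Ratio test on column x2 — row 1: (21/4)/(3/4) = 7; row 2: (35/4)/(1/4) = 35. Minimum is 7 at row 1 (x1 leaves); pivot element 3/4.
Divide row 1 by 3/4; eliminate column x2 from the other rows.
After both pivots, the entry at constraint row 2, column RHS is 7.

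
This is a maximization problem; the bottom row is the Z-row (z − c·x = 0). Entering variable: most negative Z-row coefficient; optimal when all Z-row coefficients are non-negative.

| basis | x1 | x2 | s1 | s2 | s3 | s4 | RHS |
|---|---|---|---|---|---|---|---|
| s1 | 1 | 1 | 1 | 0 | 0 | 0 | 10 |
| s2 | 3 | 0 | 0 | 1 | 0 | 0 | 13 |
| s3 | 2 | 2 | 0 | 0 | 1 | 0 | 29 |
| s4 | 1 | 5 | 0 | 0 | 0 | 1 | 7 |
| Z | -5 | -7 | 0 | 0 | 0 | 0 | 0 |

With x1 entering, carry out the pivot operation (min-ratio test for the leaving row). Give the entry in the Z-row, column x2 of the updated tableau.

Ratio test on column x1 — row 1: 10/1 = 10; row 2: 13/3 = 13/3; row 3: 29/2 = 29/2; row 4: 7/1 = 7. Minimum is 13/3 at row 2 (s2 leaves); pivot element 3.
Divide row 2 by 3; eliminate column x1 from the other rows.
Z-row update in column x2: -7 − (-5)·0 = -7.

-7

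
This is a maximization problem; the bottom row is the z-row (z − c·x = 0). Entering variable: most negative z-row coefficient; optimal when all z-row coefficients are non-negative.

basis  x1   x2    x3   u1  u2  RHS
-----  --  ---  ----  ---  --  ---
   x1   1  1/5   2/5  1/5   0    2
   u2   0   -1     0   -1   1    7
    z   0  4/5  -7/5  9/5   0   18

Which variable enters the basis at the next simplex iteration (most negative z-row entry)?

Negative z-row entries: x3: -7/5.
The most negative is -7/5 in column x3, so x3 enters.

x3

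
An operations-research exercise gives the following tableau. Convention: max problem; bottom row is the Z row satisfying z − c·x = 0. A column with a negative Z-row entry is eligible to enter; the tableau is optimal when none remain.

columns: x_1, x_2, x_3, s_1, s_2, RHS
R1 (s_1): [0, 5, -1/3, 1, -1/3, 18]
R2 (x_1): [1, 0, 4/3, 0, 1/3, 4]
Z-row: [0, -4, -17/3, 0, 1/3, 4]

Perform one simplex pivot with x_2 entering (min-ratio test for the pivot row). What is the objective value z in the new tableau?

Ratio test on column x_2 — row 1: 18/5 = 18/5; row 2: entry 0 ≤ 0. Minimum is 18/5 at row 1 (s_1 leaves); pivot element 5.
Pivot on row 1; the Z-row RHS becomes 4 − (-4)·(18/5) = 92/5.

92/5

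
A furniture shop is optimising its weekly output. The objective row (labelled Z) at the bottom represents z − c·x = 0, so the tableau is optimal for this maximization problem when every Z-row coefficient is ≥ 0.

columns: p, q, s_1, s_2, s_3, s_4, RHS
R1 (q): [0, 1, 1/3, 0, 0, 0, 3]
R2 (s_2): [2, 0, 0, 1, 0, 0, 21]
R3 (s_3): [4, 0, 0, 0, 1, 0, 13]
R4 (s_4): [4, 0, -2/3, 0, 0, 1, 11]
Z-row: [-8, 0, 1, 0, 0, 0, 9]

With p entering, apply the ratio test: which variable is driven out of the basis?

Column p entries and ratios — q: 0 ≤ 0, skip; s_2: 21/2 = 21/2; s_3: 13/4 = 13/4; s_4: 11/4 = 11/4.
Smallest ratio is 11/4 in the row of s_4, so s_4 leaves.

s_4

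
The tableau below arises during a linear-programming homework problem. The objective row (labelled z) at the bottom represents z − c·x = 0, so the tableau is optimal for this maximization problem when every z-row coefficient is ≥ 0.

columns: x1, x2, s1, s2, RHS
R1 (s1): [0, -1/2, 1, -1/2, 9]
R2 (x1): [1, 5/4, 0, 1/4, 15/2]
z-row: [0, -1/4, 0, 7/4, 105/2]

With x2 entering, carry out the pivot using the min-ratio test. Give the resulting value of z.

54

Ratio test on column x2 — row 1: entry -1/2 ≤ 0; row 2: (15/2)/(5/4) = 6. Minimum is 6 at row 2 (x1 leaves); pivot element 5/4.
Pivot on row 2; the z-row RHS becomes 105/2 − (-1/4)·6 = 54.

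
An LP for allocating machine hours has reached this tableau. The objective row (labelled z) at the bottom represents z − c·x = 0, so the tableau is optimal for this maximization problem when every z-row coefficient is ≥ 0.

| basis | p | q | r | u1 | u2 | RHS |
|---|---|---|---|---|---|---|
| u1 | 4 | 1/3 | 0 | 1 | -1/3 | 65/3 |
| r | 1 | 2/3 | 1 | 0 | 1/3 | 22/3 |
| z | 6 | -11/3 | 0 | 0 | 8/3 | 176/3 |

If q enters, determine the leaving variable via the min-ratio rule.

Column q entries and ratios — u1: (65/3)/(1/3) = 65; r: (22/3)/(2/3) = 11.
Smallest ratio is 11 in the row of r, so r leaves.

r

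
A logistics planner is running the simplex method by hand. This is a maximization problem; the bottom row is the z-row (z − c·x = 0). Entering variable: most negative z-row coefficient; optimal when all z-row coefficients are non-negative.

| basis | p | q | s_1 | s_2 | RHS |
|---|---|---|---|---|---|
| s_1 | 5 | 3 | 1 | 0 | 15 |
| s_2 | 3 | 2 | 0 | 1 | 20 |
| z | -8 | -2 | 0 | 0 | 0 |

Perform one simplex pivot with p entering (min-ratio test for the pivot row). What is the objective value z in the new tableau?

24

Ratio test on column p — row 1: 15/5 = 3; row 2: 20/3 = 20/3. Minimum is 3 at row 1 (s_1 leaves); pivot element 5.
Pivot on row 1; the z-row RHS becomes 0 − (-8)·3 = 24.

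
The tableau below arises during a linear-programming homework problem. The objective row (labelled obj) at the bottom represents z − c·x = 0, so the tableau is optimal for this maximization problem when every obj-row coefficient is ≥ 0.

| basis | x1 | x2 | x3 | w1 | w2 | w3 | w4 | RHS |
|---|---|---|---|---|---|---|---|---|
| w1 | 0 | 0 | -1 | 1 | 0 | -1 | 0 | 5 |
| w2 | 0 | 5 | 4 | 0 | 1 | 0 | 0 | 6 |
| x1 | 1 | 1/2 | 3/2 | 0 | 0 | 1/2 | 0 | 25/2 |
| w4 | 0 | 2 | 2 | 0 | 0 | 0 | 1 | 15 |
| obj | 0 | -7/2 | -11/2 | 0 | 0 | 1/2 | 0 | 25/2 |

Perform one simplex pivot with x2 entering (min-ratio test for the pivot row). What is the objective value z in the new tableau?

Ratio test on column x2 — row 1: entry 0 ≤ 0; row 2: 6/5 = 6/5; row 3: (25/2)/(1/2) = 25; row 4: 15/2 = 15/2. Minimum is 6/5 at row 2 (w2 leaves); pivot element 5.
Pivot on row 2; the obj-row RHS becomes 25/2 − (-7/2)·(6/5) = 167/10.

167/10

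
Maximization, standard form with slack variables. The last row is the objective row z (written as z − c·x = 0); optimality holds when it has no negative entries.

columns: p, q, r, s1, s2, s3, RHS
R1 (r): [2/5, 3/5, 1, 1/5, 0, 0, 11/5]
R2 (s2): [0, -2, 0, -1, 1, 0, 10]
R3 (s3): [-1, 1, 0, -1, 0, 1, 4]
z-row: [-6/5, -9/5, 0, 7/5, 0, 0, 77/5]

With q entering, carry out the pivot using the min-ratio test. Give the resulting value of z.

Ratio test on column q — row 1: (11/5)/(3/5) = 11/3; row 2: entry -2 ≤ 0; row 3: 4/1 = 4. Minimum is 11/3 at row 1 (r leaves); pivot element 3/5.
Pivot on row 1; the z-row RHS becomes 77/5 − (-9/5)·(11/3) = 22.

22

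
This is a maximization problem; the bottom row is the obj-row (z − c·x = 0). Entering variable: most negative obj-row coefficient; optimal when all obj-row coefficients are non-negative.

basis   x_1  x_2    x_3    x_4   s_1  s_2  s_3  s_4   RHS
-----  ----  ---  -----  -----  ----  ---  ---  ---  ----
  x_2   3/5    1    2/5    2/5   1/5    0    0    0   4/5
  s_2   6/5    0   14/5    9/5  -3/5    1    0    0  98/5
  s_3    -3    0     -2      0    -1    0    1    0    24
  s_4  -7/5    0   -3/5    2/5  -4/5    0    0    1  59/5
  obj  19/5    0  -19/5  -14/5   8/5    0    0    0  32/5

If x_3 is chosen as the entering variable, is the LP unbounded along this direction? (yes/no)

Column x_3 has positive entries in row(s) 1, 2, so the ratio test bounds it — not unbounded.

no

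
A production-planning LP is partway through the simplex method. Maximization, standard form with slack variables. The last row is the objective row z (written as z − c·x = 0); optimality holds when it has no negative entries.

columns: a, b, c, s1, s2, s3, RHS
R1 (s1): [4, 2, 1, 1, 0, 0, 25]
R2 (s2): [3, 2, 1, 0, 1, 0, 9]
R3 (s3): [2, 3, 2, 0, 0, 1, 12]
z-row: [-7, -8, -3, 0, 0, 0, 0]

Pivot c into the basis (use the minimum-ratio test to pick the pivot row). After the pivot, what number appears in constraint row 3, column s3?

Ratio test on column c — row 1: 25/1 = 25; row 2: 9/1 = 9; row 3: 12/2 = 6. Minimum is 6 at row 3 (s3 leaves); pivot element 2.
Divide row 3 by 2; eliminate column c from the other rows.
In the new row 3, the s3 entry is the old entry divided by the pivot: 1/2 = 1/2.

1/2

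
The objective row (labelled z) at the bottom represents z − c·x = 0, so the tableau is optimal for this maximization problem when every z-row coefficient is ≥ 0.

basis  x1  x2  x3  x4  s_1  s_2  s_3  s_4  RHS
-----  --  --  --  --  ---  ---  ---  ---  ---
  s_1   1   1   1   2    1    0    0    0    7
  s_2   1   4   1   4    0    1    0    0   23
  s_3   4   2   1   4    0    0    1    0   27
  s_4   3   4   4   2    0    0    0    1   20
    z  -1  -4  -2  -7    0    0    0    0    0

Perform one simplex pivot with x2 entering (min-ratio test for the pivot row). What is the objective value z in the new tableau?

20

Ratio test on column x2 — row 1: 7/1 = 7; row 2: 23/4 = 23/4; row 3: 27/2 = 27/2; row 4: 20/4 = 5. Minimum is 5 at row 4 (s_4 leaves); pivot element 4.
Pivot on row 4; the z-row RHS becomes 0 − (-4)·5 = 20.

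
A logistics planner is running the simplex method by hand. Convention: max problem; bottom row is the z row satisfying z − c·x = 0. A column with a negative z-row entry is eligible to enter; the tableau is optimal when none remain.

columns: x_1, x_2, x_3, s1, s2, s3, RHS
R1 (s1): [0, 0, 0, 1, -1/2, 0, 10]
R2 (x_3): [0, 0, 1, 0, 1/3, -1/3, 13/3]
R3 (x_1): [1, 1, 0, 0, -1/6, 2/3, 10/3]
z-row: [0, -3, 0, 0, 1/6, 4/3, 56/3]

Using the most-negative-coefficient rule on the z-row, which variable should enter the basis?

x_2

Negative z-row entries: x_2: -3.
The most negative is -3 in column x_2, so x_2 enters.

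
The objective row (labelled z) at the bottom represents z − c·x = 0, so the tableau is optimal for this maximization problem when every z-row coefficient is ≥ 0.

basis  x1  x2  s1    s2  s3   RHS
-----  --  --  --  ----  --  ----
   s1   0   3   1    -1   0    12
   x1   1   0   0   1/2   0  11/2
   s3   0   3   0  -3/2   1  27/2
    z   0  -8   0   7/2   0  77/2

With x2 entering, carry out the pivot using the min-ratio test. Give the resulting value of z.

Ratio test on column x2 — row 1: 12/3 = 4; row 2: entry 0 ≤ 0; row 3: (27/2)/3 = 9/2. Minimum is 4 at row 1 (s1 leaves); pivot element 3.
Pivot on row 1; the z-row RHS becomes 77/2 − (-8)·4 = 141/2.

141/2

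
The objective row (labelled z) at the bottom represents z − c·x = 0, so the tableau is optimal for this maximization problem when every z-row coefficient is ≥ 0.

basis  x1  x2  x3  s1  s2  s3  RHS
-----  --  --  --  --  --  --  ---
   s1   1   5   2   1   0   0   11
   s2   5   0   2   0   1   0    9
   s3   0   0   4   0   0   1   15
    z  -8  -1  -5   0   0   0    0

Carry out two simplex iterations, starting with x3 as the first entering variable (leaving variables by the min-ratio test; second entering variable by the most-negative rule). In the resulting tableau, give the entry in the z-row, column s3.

Ratio test on column x3 — row 1: 11/2 = 11/2; row 2: 9/2 = 9/2; row 3: 15/4 = 15/4. Minimum is 15/4 at row 3 (s3 leaves); pivot element 4.
Divide row 3 by 4; eliminate column x3 from the other rows.
Second iteration: most negative z-row entry is -8 in column x1, so x1 enters.
Ratio test on column x1 — row 1: (7/2)/1 = 7/2; row 2: (3/2)/5 = 3/10; row 3: entry 0 ≤ 0. Minimum is 3/10 at row 2 (s2 leaves); pivot element 5.
Divide row 2 by 5; eliminate column x1 from the other rows.
After both pivots, the entry at the z-row, column s3 is 9/20.

9/20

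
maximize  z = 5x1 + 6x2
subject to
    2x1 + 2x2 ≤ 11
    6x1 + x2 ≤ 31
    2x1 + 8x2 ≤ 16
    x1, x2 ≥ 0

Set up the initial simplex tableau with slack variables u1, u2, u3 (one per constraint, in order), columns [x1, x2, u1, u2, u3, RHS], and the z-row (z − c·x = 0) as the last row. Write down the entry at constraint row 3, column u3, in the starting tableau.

Slack u3 belongs to constraint 3; its column is the unit vector e_3, so the entry in row 3 is 1.

1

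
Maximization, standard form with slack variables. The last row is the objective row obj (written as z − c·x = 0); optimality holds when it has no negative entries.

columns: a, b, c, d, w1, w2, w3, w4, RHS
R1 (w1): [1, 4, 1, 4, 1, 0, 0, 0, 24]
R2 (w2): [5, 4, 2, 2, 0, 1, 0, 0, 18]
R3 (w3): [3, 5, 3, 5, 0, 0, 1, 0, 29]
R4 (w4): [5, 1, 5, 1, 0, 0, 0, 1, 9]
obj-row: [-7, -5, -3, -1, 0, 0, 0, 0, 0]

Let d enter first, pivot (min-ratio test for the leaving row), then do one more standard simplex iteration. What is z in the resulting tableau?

Ratio test on column d — row 1: 24/4 = 6; row 2: 18/2 = 9; row 3: 29/5 = 29/5; row 4: 9/1 = 9. Minimum is 29/5 at row 3 (w3 leaves); pivot element 5.
Pivot on row 3; the obj-row RHS becomes 0 − (-1)·(29/5) = 29/5.
Next entering variable (most negative obj-row entry -32/5): a.
Ratio test on column a — row 1: entry -7/5 ≤ 0; row 2: (32/5)/(19/5) = 32/19; row 3: (29/5)/(3/5) = 29/3; row 4: (16/5)/(22/5) = 8/11. Minimum is 8/11 at row 4 (w4 leaves); pivot element 22/5.
After the second pivot the obj-row RHS is 29/5 − (-32/5)·(8/11) = 115/11.

115/11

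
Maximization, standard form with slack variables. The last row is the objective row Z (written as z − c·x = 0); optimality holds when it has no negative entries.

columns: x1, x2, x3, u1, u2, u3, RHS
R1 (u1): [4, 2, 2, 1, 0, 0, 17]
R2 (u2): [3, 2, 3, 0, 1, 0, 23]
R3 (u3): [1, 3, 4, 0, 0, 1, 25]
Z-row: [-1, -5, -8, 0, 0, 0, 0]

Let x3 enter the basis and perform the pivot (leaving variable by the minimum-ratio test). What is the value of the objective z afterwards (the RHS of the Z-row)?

Ratio test on column x3 — row 1: 17/2 = 17/2; row 2: 23/3 = 23/3; row 3: 25/4 = 25/4. Minimum is 25/4 at row 3 (u3 leaves); pivot element 4.
Pivot on row 3; the Z-row RHS becomes 0 − (-8)·(25/4) = 50.

50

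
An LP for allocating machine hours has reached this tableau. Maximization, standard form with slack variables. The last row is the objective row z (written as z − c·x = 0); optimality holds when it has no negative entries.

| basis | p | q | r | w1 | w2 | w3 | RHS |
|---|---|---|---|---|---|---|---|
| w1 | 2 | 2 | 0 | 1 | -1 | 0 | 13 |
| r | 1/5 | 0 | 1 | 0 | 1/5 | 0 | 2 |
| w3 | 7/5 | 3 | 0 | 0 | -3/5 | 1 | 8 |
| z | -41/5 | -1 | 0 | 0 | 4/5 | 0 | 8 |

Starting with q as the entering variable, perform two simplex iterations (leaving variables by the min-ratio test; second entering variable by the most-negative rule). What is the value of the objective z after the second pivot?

384/7

Ratio test on column q — row 1: 13/2 = 13/2; row 2: entry 0 ≤ 0; row 3: 8/3 = 8/3. Minimum is 8/3 at row 3 (w3 leaves); pivot element 3.
Pivot on row 3; the z-row RHS becomes 8 − (-1)·(8/3) = 32/3.
Next entering variable (most negative z-row entry -116/15): p.
Ratio test on column p — row 1: (23/3)/(16/15) = 115/16; row 2: 2/(1/5) = 10; row 3: (8/3)/(7/15) = 40/7. Minimum is 40/7 at row 3 (q leaves); pivot element 7/15.
After the second pivot the z-row RHS is 32/3 − (-116/15)·(40/7) = 384/7.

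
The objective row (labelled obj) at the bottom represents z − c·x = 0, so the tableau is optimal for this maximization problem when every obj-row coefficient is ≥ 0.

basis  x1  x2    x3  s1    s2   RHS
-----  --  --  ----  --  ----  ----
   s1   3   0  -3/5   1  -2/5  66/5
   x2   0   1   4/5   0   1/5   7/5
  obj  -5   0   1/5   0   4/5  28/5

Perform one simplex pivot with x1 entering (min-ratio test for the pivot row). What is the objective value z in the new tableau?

138/5

Ratio test on column x1 — row 1: (66/5)/3 = 22/5; row 2: entry 0 ≤ 0. Minimum is 22/5 at row 1 (s1 leaves); pivot element 3.
Pivot on row 1; the obj-row RHS becomes 28/5 − (-5)·(22/5) = 138/5.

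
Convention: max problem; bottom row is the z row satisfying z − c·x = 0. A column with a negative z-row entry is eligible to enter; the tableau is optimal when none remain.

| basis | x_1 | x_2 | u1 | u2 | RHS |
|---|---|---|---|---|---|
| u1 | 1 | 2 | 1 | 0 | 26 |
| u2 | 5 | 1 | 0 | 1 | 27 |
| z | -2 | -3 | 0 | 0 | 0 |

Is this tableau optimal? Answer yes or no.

no

The z-row has a negative entry -3 in column x_2, so it is not optimal.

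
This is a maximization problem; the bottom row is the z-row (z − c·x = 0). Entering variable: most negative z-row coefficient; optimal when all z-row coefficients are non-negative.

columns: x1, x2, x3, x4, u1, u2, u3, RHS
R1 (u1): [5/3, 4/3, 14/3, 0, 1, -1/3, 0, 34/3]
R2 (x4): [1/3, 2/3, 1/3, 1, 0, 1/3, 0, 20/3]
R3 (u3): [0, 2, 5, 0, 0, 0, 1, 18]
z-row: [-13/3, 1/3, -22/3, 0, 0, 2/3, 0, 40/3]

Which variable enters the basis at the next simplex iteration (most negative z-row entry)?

Negative z-row entries: x1: -13/3, x3: -22/3.
The most negative is -22/3 in column x3, so x3 enters.

x3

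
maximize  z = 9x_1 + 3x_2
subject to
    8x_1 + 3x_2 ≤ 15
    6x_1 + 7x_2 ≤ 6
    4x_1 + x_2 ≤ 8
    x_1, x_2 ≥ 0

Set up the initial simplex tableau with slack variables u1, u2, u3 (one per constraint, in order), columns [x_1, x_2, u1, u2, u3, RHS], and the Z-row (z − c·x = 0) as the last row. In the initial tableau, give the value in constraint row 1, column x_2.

Constraint 1 has coefficient 3 on x_2.

3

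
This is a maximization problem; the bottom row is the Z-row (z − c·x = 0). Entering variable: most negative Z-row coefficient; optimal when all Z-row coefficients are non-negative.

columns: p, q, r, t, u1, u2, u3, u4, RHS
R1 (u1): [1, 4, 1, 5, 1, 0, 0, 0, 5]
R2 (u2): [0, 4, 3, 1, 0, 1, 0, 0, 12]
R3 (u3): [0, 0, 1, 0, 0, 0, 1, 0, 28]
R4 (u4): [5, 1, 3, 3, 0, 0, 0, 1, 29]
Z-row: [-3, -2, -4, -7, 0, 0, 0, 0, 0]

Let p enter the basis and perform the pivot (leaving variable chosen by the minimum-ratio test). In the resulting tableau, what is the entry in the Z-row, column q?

Ratio test on column p — row 1: 5/1 = 5; row 2: entry 0 ≤ 0; row 3: entry 0 ≤ 0; row 4: 29/5 = 29/5. Minimum is 5 at row 1 (u1 leaves); pivot element 1.
Divide row 1 by 1; eliminate column p from the other rows.
Z-row update in column q: -2 − (-3)·4 = 10.

10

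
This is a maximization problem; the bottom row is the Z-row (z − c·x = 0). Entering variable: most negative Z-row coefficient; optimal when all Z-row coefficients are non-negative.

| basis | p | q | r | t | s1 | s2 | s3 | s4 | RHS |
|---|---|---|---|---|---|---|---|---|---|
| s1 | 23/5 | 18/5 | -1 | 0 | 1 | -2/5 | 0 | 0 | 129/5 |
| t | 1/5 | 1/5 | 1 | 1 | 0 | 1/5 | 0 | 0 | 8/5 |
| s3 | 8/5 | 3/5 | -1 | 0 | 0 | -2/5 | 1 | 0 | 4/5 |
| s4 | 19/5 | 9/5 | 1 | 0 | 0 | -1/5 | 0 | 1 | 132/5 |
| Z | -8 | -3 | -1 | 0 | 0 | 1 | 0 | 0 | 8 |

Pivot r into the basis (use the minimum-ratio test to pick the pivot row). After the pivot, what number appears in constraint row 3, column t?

Ratio test on column r — row 1: entry -1 ≤ 0; row 2: (8/5)/1 = 8/5; row 3: entry -1 ≤ 0; row 4: (132/5)/1 = 132/5. Minimum is 8/5 at row 2 (t leaves); pivot element 1.
Divide row 2 by 1; eliminate column r from the other rows.
Row 3 update in column t: 0 − (-1)·1 = 1.

1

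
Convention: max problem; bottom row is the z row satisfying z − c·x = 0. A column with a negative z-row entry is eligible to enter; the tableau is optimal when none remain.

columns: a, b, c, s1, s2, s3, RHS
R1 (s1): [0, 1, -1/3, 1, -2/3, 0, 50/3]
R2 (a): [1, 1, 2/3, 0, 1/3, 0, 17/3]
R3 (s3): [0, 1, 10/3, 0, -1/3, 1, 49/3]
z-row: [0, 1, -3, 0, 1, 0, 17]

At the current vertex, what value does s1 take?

50/3

s1 is basic (row 1); its value is the RHS of that row, 50/3.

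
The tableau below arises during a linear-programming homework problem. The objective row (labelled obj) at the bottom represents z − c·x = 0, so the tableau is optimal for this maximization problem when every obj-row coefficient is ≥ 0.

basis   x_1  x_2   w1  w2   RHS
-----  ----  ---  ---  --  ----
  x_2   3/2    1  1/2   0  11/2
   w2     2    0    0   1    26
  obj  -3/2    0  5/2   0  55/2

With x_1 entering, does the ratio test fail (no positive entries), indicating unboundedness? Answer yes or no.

no

Column x_1 has positive entries in row(s) 1, 2, so the ratio test bounds it — not unbounded.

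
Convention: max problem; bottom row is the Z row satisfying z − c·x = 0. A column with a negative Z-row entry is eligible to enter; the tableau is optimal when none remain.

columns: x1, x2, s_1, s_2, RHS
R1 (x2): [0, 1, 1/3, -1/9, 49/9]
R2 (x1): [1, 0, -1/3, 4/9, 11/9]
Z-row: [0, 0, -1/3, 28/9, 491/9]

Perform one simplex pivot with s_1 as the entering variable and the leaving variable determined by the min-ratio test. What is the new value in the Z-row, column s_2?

3

Ratio test on column s_1 — row 1: (49/9)/(1/3) = 49/3; row 2: entry -1/3 ≤ 0. Minimum is 49/3 at row 1 (x2 leaves); pivot element 1/3.
Divide row 1 by 1/3; eliminate column s_1 from the other rows.
Z-row update in column s_2: 28/9 − (-1/3)·(-1/3) = 3.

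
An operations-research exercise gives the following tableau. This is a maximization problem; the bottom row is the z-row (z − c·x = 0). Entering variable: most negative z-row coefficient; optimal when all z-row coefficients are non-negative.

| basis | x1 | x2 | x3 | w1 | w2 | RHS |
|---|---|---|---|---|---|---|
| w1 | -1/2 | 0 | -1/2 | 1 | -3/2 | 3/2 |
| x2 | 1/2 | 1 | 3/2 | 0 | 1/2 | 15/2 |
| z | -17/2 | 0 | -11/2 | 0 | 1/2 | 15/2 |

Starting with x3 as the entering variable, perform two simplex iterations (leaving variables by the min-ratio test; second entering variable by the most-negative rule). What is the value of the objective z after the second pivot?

135

Ratio test on column x3 — row 1: entry -1/2 ≤ 0; row 2: (15/2)/(3/2) = 5. Minimum is 5 at row 2 (x2 leaves); pivot element 3/2.
Pivot on row 2; the z-row RHS becomes 15/2 − (-11/2)·5 = 35.
Next entering variable (most negative z-row entry -20/3): x1.
Ratio test on column x1 — row 1: entry -1/3 ≤ 0; row 2: 5/(1/3) = 15. Minimum is 15 at row 2 (x3 leaves); pivot element 1/3.
After the second pivot the z-row RHS is 35 − (-20/3)·15 = 135.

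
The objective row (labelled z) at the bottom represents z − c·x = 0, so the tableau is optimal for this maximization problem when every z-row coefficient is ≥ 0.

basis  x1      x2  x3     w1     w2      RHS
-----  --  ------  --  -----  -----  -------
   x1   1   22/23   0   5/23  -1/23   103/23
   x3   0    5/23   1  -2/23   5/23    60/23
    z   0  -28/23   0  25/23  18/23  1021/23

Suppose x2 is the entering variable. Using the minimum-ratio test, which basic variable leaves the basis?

x1

Column x2 entries and ratios — x1: (103/23)/(22/23) = 103/22; x3: (60/23)/(5/23) = 12.
Smallest ratio is 103/22 in the row of x1, so x1 leaves.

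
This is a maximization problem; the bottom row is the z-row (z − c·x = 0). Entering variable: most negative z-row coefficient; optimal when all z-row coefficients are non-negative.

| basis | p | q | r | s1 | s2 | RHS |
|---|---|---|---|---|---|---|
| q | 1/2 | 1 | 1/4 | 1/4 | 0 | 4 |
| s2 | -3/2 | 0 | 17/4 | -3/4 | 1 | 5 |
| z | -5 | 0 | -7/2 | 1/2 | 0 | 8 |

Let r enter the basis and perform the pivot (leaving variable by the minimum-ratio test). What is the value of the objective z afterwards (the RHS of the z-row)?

206/17

Ratio test on column r — row 1: 4/(1/4) = 16; row 2: 5/(17/4) = 20/17. Minimum is 20/17 at row 2 (s2 leaves); pivot element 17/4.
Pivot on row 2; the z-row RHS becomes 8 − (-7/2)·(20/17) = 206/17.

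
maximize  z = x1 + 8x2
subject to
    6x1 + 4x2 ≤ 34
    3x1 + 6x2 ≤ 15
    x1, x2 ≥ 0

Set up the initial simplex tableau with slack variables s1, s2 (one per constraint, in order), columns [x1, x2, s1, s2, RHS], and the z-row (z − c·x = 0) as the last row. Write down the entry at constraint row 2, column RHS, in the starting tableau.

The RHS of constraint 2 is b_2 = 15.

15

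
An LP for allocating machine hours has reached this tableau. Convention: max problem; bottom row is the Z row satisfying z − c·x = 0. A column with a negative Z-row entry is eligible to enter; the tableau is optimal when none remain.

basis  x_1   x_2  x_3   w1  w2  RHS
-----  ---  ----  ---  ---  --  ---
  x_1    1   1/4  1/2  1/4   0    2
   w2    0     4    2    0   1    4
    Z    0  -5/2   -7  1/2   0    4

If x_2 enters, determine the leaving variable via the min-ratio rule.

Column x_2 entries and ratios — x_1: 2/(1/4) = 8; w2: 4/4 = 1.
Smallest ratio is 1 in the row of w2, so w2 leaves.

w2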